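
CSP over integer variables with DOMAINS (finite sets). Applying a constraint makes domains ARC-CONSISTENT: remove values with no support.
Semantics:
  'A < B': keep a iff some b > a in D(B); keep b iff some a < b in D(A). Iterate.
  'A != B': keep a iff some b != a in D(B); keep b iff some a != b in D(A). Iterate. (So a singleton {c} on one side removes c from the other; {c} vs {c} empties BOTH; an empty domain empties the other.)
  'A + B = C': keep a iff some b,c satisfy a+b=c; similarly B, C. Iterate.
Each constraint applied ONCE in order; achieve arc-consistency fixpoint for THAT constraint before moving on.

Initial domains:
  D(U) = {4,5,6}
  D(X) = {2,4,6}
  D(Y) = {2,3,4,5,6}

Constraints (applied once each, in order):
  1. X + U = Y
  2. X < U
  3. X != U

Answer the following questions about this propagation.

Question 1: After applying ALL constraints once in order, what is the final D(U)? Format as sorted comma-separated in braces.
Answer: {4}

Derivation:
Constraint 1 (X + U = Y) on D(X)={2,4,6} D(U)={4,5,6} D(Y)={2,3,4,5,6}: X {2,4,6}->{2}; U {4,5,6}->{4}; Y {2,3,4,5,6}->{6}
Constraint 2 (X < U) on D(X)={2} D(U)={4}: no change
Constraint 3 (X != U) on D(X)={2} D(U)={4}: no change
So after all 3 constraints: D(U) = {4}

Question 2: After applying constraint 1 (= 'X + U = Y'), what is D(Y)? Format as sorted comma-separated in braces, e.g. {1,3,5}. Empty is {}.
Constraint 1 (X + U = Y) on D(X)={2,4,6} D(U)={4,5,6} D(Y)={2,3,4,5,6}: X {2,4,6}->{2}; U {4,5,6}->{4}; Y {2,3,4,5,6}->{6}
So after constraint 1: D(Y) = {6}

Answer: {6}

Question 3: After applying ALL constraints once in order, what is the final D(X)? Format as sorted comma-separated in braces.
Answer: {2}

Derivation:
Constraint 1 (X + U = Y) on D(X)={2,4,6} D(U)={4,5,6} D(Y)={2,3,4,5,6}: X {2,4,6}->{2}; U {4,5,6}->{4}; Y {2,3,4,5,6}->{6}
Constraint 2 (X < U) on D(X)={2} D(U)={4}: no change
Constraint 3 (X != U) on D(X)={2} D(U)={4}: no change
So after all 3 constraints: D(X) = {2}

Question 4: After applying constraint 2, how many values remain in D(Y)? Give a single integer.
Constraint 1 (X + U = Y) on D(X)={2,4,6} D(U)={4,5,6} D(Y)={2,3,4,5,6}: X {2,4,6}->{2}; U {4,5,6}->{4}; Y {2,3,4,5,6}->{6}
Constraint 2 (X < U) on D(X)={2} D(U)={4}: no change
So after constraint 2: D(Y)={6}, size = 1

Answer: 1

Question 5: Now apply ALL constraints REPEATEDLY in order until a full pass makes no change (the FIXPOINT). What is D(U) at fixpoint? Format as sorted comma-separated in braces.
pass 0 (initial): D(U)={4,5,6}
pass 1: U {4,5,6}->{4}; X {2,4,6}->{2}; Y {2,3,4,5,6}->{6}
pass 2: no change
Fixpoint after 2 passes: D(U) = {4}

Answer: {4}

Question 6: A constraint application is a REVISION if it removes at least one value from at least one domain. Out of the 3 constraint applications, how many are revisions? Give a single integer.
Answer: 1

Derivation:
Constraint 1 (X + U = Y) on D(X)={2,4,6} D(U)={4,5,6} D(Y)={2,3,4,5,6}: X {2,4,6}->{2}; U {4,5,6}->{4}; Y {2,3,4,5,6}->{6} => REVISION
Constraint 2 (X < U) on D(X)={2} D(U)={4}: no change => not a revision
Constraint 3 (X != U) on D(X)={2} D(U)={4}: no change => not a revision
Total revisions = 1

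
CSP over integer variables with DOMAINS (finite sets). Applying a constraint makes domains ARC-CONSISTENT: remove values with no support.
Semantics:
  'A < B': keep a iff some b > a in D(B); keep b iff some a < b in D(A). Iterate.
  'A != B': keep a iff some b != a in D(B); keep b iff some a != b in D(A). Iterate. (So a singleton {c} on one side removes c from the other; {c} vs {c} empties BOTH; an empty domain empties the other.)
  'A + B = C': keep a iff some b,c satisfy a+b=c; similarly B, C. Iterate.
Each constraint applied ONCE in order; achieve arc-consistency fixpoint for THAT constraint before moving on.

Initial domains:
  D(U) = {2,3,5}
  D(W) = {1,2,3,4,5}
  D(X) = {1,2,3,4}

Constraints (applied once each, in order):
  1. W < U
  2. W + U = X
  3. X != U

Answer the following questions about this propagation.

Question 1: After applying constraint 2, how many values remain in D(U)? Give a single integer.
Answer: 2

Derivation:
Constraint 1 (W < U) on D(W)={1,2,3,4,5} D(U)={2,3,5}: W {1,2,3,4,5}->{1,2,3,4}
Constraint 2 (W + U = X) on D(W)={1,2,3,4} D(U)={2,3,5} D(X)={1,2,3,4}: W {1,2,3,4}->{1,2}; U {2,3,5}->{2,3}; X {1,2,3,4}->{3,4}
So after constraint 2: D(U)={2,3}, size = 2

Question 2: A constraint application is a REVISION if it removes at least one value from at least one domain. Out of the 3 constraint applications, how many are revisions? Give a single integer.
Constraint 1 (W < U) on D(W)={1,2,3,4,5} D(U)={2,3,5}: W {1,2,3,4,5}->{1,2,3,4} => REVISION
Constraint 2 (W + U = X) on D(W)={1,2,3,4} D(U)={2,3,5} D(X)={1,2,3,4}: W {1,2,3,4}->{1,2}; U {2,3,5}->{2,3}; X {1,2,3,4}->{3,4} => REVISION
Constraint 3 (X != U) on D(X)={3,4} D(U)={2,3}: no change => not a revision
Total revisions = 2

Answer: 2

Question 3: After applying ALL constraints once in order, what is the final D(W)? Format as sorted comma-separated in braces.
Answer: {1,2}

Derivation:
Constraint 1 (W < U) on D(W)={1,2,3,4,5} D(U)={2,3,5}: W {1,2,3,4,5}->{1,2,3,4}
Constraint 2 (W + U = X) on D(W)={1,2,3,4} D(U)={2,3,5} D(X)={1,2,3,4}: W {1,2,3,4}->{1,2}; U {2,3,5}->{2,3}; X {1,2,3,4}->{3,4}
Constraint 3 (X != U) on D(X)={3,4} D(U)={2,3}: no change
So after all 3 constraints: D(W) = {1,2}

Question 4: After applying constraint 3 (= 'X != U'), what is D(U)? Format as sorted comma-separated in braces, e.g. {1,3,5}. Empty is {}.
Answer: {2,3}

Derivation:
Constraint 1 (W < U) on D(W)={1,2,3,4,5} D(U)={2,3,5}: W {1,2,3,4,5}->{1,2,3,4}
Constraint 2 (W + U = X) on D(W)={1,2,3,4} D(U)={2,3,5} D(X)={1,2,3,4}: W {1,2,3,4}->{1,2}; U {2,3,5}->{2,3}; X {1,2,3,4}->{3,4}
Constraint 3 (X != U) on D(X)={3,4} D(U)={2,3}: no change
So after constraint 3: D(U) = {2,3}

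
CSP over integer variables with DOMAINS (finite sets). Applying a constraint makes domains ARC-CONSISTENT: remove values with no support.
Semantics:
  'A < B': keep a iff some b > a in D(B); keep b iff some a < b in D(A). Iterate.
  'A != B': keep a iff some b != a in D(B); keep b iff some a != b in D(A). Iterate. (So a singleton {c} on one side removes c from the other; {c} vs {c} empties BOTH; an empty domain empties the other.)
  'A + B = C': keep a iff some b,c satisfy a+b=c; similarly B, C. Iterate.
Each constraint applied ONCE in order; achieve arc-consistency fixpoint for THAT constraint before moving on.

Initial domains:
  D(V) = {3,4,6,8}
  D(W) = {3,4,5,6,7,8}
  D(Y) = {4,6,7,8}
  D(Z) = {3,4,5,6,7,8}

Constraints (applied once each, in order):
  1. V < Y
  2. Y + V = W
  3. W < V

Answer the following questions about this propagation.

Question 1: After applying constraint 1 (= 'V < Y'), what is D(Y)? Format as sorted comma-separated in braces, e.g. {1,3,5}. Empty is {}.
Constraint 1 (V < Y) on D(V)={3,4,6,8} D(Y)={4,6,7,8}: V {3,4,6,8}->{3,4,6}
So after constraint 1: D(Y) = {4,6,7,8}

Answer: {4,6,7,8}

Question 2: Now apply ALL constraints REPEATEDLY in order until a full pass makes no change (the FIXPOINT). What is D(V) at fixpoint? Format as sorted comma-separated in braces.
pass 0 (initial): D(V)={3,4,6,8}
pass 1: V {3,4,6,8}->{}; W {3,4,5,6,7,8}->{}; Y {4,6,7,8}->{4}
pass 2: Y {4}->{}
pass 3: no change
Fixpoint after 3 passes: D(V) = {}

Answer: {}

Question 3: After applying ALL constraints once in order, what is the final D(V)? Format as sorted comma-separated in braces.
Answer: {}

Derivation:
Constraint 1 (V < Y) on D(V)={3,4,6,8} D(Y)={4,6,7,8}: V {3,4,6,8}->{3,4,6}
Constraint 2 (Y + V = W) on D(Y)={4,6,7,8} D(V)={3,4,6} D(W)={3,4,5,6,7,8}: Y {4,6,7,8}->{4}; V {3,4,6}->{3,4}; W {3,4,5,6,7,8}->{7,8}
Constraint 3 (W < V) on D(W)={7,8} D(V)={3,4}: W {7,8}->{}; V {3,4}->{}
So after all 3 constraints: D(V) = {}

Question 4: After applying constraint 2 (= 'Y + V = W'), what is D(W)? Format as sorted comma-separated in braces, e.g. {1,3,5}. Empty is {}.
Constraint 1 (V < Y) on D(V)={3,4,6,8} D(Y)={4,6,7,8}: V {3,4,6,8}->{3,4,6}
Constraint 2 (Y + V = W) on D(Y)={4,6,7,8} D(V)={3,4,6} D(W)={3,4,5,6,7,8}: Y {4,6,7,8}->{4}; V {3,4,6}->{3,4}; W {3,4,5,6,7,8}->{7,8}
So after constraint 2: D(W) = {7,8}

Answer: {7,8}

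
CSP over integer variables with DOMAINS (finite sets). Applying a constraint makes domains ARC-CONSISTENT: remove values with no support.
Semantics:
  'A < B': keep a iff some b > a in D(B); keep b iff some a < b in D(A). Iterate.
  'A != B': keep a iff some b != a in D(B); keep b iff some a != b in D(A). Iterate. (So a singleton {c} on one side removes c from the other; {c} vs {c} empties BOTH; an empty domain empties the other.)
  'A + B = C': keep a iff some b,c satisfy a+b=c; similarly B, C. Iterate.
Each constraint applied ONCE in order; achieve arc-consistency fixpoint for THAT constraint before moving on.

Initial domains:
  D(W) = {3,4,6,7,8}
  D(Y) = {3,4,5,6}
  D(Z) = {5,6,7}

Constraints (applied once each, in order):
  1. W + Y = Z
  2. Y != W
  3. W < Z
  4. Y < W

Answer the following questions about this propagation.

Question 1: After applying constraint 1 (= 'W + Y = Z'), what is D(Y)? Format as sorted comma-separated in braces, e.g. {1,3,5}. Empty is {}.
Constraint 1 (W + Y = Z) on D(W)={3,4,6,7,8} D(Y)={3,4,5,6} D(Z)={5,6,7}: W {3,4,6,7,8}->{3,4}; Y {3,4,5,6}->{3,4}; Z {5,6,7}->{6,7}
So after constraint 1: D(Y) = {3,4}

Answer: {3,4}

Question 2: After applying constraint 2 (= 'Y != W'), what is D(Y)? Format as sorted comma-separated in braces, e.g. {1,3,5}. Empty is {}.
Constraint 1 (W + Y = Z) on D(W)={3,4,6,7,8} D(Y)={3,4,5,6} D(Z)={5,6,7}: W {3,4,6,7,8}->{3,4}; Y {3,4,5,6}->{3,4}; Z {5,6,7}->{6,7}
Constraint 2 (Y != W) on D(Y)={3,4} D(W)={3,4}: no change
So after constraint 2: D(Y) = {3,4}

Answer: {3,4}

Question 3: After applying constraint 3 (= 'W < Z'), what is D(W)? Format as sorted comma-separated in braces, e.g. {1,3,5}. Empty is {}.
Answer: {3,4}

Derivation:
Constraint 1 (W + Y = Z) on D(W)={3,4,6,7,8} D(Y)={3,4,5,6} D(Z)={5,6,7}: W {3,4,6,7,8}->{3,4}; Y {3,4,5,6}->{3,4}; Z {5,6,7}->{6,7}
Constraint 2 (Y != W) on D(Y)={3,4} D(W)={3,4}: no change
Constraint 3 (W < Z) on D(W)={3,4} D(Z)={6,7}: no change
So after constraint 3: D(W) = {3,4}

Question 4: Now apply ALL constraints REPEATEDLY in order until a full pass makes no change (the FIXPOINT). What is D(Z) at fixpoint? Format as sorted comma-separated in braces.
pass 0 (initial): D(Z)={5,6,7}
pass 1: W {3,4,6,7,8}->{4}; Y {3,4,5,6}->{3}; Z {5,6,7}->{6,7}
pass 2: Z {6,7}->{7}
pass 3: no change
Fixpoint after 3 passes: D(Z) = {7}

Answer: {7}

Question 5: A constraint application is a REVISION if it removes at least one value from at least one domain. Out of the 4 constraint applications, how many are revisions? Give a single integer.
Answer: 2

Derivation:
Constraint 1 (W + Y = Z) on D(W)={3,4,6,7,8} D(Y)={3,4,5,6} D(Z)={5,6,7}: W {3,4,6,7,8}->{3,4}; Y {3,4,5,6}->{3,4}; Z {5,6,7}->{6,7} => REVISION
Constraint 2 (Y != W) on D(Y)={3,4} D(W)={3,4}: no change => not a revision
Constraint 3 (W < Z) on D(W)={3,4} D(Z)={6,7}: no change => not a revision
Constraint 4 (Y < W) on D(Y)={3,4} D(W)={3,4}: Y {3,4}->{3}; W {3,4}->{4} => REVISION
Total revisions = 2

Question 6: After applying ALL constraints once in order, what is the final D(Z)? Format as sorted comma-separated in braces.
Constraint 1 (W + Y = Z) on D(W)={3,4,6,7,8} D(Y)={3,4,5,6} D(Z)={5,6,7}: W {3,4,6,7,8}->{3,4}; Y {3,4,5,6}->{3,4}; Z {5,6,7}->{6,7}
Constraint 2 (Y != W) on D(Y)={3,4} D(W)={3,4}: no change
Constraint 3 (W < Z) on D(W)={3,4} D(Z)={6,7}: no change
Constraint 4 (Y < W) on D(Y)={3,4} D(W)={3,4}: Y {3,4}->{3}; W {3,4}->{4}
So after all 4 constraints: D(Z) = {6,7}

Answer: {6,7}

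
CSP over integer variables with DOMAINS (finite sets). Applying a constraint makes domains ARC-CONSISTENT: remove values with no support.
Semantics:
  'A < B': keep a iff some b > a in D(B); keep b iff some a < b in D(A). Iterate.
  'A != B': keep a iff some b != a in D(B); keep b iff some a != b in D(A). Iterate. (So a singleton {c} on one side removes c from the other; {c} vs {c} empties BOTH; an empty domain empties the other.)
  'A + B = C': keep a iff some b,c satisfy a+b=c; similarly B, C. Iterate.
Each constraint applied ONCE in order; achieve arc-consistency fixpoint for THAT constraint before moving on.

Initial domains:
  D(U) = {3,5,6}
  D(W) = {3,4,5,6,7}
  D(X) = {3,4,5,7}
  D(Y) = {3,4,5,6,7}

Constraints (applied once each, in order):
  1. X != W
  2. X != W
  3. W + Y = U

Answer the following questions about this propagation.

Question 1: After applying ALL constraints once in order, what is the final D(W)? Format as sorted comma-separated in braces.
Constraint 1 (X != W) on D(X)={3,4,5,7} D(W)={3,4,5,6,7}: no change
Constraint 2 (X != W) on D(X)={3,4,5,7} D(W)={3,4,5,6,7}: no change
Constraint 3 (W + Y = U) on D(W)={3,4,5,6,7} D(Y)={3,4,5,6,7} D(U)={3,5,6}: W {3,4,5,6,7}->{3}; Y {3,4,5,6,7}->{3}; U {3,5,6}->{6}
So after all 3 constraints: D(W) = {3}

Answer: {3}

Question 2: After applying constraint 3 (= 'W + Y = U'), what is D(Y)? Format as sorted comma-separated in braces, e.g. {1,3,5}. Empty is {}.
Answer: {3}

Derivation:
Constraint 1 (X != W) on D(X)={3,4,5,7} D(W)={3,4,5,6,7}: no change
Constraint 2 (X != W) on D(X)={3,4,5,7} D(W)={3,4,5,6,7}: no change
Constraint 3 (W + Y = U) on D(W)={3,4,5,6,7} D(Y)={3,4,5,6,7} D(U)={3,5,6}: W {3,4,5,6,7}->{3}; Y {3,4,5,6,7}->{3}; U {3,5,6}->{6}
So after constraint 3: D(Y) = {3}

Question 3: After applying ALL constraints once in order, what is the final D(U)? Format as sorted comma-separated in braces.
Constraint 1 (X != W) on D(X)={3,4,5,7} D(W)={3,4,5,6,7}: no change
Constraint 2 (X != W) on D(X)={3,4,5,7} D(W)={3,4,5,6,7}: no change
Constraint 3 (W + Y = U) on D(W)={3,4,5,6,7} D(Y)={3,4,5,6,7} D(U)={3,5,6}: W {3,4,5,6,7}->{3}; Y {3,4,5,6,7}->{3}; U {3,5,6}->{6}
So after all 3 constraints: D(U) = {6}

Answer: {6}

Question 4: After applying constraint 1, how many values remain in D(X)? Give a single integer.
Constraint 1 (X != W) on D(X)={3,4,5,7} D(W)={3,4,5,6,7}: no change
So after constraint 1: D(X)={3,4,5,7}, size = 4

Answer: 4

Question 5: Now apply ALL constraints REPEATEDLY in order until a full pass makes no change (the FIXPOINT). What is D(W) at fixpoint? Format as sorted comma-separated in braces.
pass 0 (initial): D(W)={3,4,5,6,7}
pass 1: U {3,5,6}->{6}; W {3,4,5,6,7}->{3}; Y {3,4,5,6,7}->{3}
pass 2: X {3,4,5,7}->{4,5,7}
pass 3: no change
Fixpoint after 3 passes: D(W) = {3}

Answer: {3}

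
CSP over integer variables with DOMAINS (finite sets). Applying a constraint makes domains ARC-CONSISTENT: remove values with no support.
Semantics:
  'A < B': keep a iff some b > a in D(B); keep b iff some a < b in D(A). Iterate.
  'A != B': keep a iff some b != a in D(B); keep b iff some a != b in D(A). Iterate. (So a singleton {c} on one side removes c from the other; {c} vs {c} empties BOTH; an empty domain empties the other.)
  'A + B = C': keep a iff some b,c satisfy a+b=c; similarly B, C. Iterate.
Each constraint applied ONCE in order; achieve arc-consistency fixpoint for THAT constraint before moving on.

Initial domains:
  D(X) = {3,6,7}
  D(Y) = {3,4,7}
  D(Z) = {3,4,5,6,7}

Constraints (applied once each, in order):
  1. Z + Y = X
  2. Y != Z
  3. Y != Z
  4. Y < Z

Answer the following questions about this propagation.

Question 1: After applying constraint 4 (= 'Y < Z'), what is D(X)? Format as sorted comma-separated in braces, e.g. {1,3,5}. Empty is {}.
Constraint 1 (Z + Y = X) on D(Z)={3,4,5,6,7} D(Y)={3,4,7} D(X)={3,6,7}: Z {3,4,5,6,7}->{3,4}; Y {3,4,7}->{3,4}; X {3,6,7}->{6,7}
Constraint 2 (Y != Z) on D(Y)={3,4} D(Z)={3,4}: no change
Constraint 3 (Y != Z) on D(Y)={3,4} D(Z)={3,4}: no change
Constraint 4 (Y < Z) on D(Y)={3,4} D(Z)={3,4}: Y {3,4}->{3}; Z {3,4}->{4}
So after constraint 4: D(X) = {6,7}

Answer: {6,7}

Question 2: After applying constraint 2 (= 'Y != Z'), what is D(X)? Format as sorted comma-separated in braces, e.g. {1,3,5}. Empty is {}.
Answer: {6,7}

Derivation:
Constraint 1 (Z + Y = X) on D(Z)={3,4,5,6,7} D(Y)={3,4,7} D(X)={3,6,7}: Z {3,4,5,6,7}->{3,4}; Y {3,4,7}->{3,4}; X {3,6,7}->{6,7}
Constraint 2 (Y != Z) on D(Y)={3,4} D(Z)={3,4}: no change
So after constraint 2: D(X) = {6,7}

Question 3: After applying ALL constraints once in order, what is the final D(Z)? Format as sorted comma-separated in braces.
Answer: {4}

Derivation:
Constraint 1 (Z + Y = X) on D(Z)={3,4,5,6,7} D(Y)={3,4,7} D(X)={3,6,7}: Z {3,4,5,6,7}->{3,4}; Y {3,4,7}->{3,4}; X {3,6,7}->{6,7}
Constraint 2 (Y != Z) on D(Y)={3,4} D(Z)={3,4}: no change
Constraint 3 (Y != Z) on D(Y)={3,4} D(Z)={3,4}: no change
Constraint 4 (Y < Z) on D(Y)={3,4} D(Z)={3,4}: Y {3,4}->{3}; Z {3,4}->{4}
So after all 4 constraints: D(Z) = {4}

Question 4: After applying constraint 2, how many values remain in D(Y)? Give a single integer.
Constraint 1 (Z + Y = X) on D(Z)={3,4,5,6,7} D(Y)={3,4,7} D(X)={3,6,7}: Z {3,4,5,6,7}->{3,4}; Y {3,4,7}->{3,4}; X {3,6,7}->{6,7}
Constraint 2 (Y != Z) on D(Y)={3,4} D(Z)={3,4}: no change
So after constraint 2: D(Y)={3,4}, size = 2

Answer: 2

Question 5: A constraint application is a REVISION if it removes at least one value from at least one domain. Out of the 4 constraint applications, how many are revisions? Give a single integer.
Constraint 1 (Z + Y = X) on D(Z)={3,4,5,6,7} D(Y)={3,4,7} D(X)={3,6,7}: Z {3,4,5,6,7}->{3,4}; Y {3,4,7}->{3,4}; X {3,6,7}->{6,7} => REVISION
Constraint 2 (Y != Z) on D(Y)={3,4} D(Z)={3,4}: no change => not a revision
Constraint 3 (Y != Z) on D(Y)={3,4} D(Z)={3,4}: no change => not a revision
Constraint 4 (Y < Z) on D(Y)={3,4} D(Z)={3,4}: Y {3,4}->{3}; Z {3,4}->{4} => REVISION
Total revisions = 2

Answer: 2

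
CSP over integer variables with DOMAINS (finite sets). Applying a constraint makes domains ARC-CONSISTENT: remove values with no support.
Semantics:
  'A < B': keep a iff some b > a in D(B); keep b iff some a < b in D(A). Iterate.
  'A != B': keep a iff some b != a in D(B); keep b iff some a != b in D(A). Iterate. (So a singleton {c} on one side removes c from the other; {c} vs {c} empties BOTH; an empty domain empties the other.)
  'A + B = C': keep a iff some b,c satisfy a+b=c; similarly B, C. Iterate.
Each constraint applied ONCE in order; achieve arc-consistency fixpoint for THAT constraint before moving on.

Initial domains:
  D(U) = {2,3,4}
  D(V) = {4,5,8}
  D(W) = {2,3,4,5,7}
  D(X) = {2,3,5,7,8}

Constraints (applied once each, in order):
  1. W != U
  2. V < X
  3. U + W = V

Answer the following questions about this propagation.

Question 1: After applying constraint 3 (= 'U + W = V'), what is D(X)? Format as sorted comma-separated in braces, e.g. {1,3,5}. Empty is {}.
Answer: {5,7,8}

Derivation:
Constraint 1 (W != U) on D(W)={2,3,4,5,7} D(U)={2,3,4}: no change
Constraint 2 (V < X) on D(V)={4,5,8} D(X)={2,3,5,7,8}: V {4,5,8}->{4,5}; X {2,3,5,7,8}->{5,7,8}
Constraint 3 (U + W = V) on D(U)={2,3,4} D(W)={2,3,4,5,7} D(V)={4,5}: U {2,3,4}->{2,3}; W {2,3,4,5,7}->{2,3}
So after constraint 3: D(X) = {5,7,8}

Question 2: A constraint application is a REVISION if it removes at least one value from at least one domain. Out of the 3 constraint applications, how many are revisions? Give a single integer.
Constraint 1 (W != U) on D(W)={2,3,4,5,7} D(U)={2,3,4}: no change => not a revision
Constraint 2 (V < X) on D(V)={4,5,8} D(X)={2,3,5,7,8}: V {4,5,8}->{4,5}; X {2,3,5,7,8}->{5,7,8} => REVISION
Constraint 3 (U + W = V) on D(U)={2,3,4} D(W)={2,3,4,5,7} D(V)={4,5}: U {2,3,4}->{2,3}; W {2,3,4,5,7}->{2,3} => REVISION
Total revisions = 2

Answer: 2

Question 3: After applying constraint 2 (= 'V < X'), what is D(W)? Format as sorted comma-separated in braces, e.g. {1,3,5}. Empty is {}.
Answer: {2,3,4,5,7}

Derivation:
Constraint 1 (W != U) on D(W)={2,3,4,5,7} D(U)={2,3,4}: no change
Constraint 2 (V < X) on D(V)={4,5,8} D(X)={2,3,5,7,8}: V {4,5,8}->{4,5}; X {2,3,5,7,8}->{5,7,8}
So after constraint 2: D(W) = {2,3,4,5,7}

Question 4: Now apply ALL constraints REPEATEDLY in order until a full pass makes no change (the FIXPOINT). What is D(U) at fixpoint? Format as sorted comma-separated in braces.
pass 0 (initial): D(U)={2,3,4}
pass 1: U {2,3,4}->{2,3}; V {4,5,8}->{4,5}; W {2,3,4,5,7}->{2,3}; X {2,3,5,7,8}->{5,7,8}
pass 2: no change
Fixpoint after 2 passes: D(U) = {2,3}

Answer: {2,3}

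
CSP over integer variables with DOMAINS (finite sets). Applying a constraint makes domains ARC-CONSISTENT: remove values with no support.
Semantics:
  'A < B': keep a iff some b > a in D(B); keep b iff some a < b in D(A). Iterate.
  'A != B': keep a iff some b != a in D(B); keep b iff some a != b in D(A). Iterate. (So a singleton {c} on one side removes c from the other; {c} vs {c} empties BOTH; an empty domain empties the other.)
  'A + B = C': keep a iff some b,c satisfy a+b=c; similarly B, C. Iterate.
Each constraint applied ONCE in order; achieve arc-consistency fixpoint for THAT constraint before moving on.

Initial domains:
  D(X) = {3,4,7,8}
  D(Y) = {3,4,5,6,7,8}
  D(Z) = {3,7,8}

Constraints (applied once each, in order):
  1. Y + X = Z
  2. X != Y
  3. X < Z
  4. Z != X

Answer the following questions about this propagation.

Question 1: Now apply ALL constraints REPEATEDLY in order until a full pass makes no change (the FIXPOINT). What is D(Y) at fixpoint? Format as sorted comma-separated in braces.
Answer: {3,4,5}

Derivation:
pass 0 (initial): D(Y)={3,4,5,6,7,8}
pass 1: X {3,4,7,8}->{3,4}; Y {3,4,5,6,7,8}->{3,4,5}; Z {3,7,8}->{7,8}
pass 2: no change
Fixpoint after 2 passes: D(Y) = {3,4,5}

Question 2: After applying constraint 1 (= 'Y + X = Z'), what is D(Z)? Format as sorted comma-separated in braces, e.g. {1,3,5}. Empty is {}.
Answer: {7,8}

Derivation:
Constraint 1 (Y + X = Z) on D(Y)={3,4,5,6,7,8} D(X)={3,4,7,8} D(Z)={3,7,8}: Y {3,4,5,6,7,8}->{3,4,5}; X {3,4,7,8}->{3,4}; Z {3,7,8}->{7,8}
So after constraint 1: D(Z) = {7,8}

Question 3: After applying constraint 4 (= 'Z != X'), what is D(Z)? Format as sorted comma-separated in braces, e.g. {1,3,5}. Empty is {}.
Answer: {7,8}

Derivation:
Constraint 1 (Y + X = Z) on D(Y)={3,4,5,6,7,8} D(X)={3,4,7,8} D(Z)={3,7,8}: Y {3,4,5,6,7,8}->{3,4,5}; X {3,4,7,8}->{3,4}; Z {3,7,8}->{7,8}
Constraint 2 (X != Y) on D(X)={3,4} D(Y)={3,4,5}: no change
Constraint 3 (X < Z) on D(X)={3,4} D(Z)={7,8}: no change
Constraint 4 (Z != X) on D(Z)={7,8} D(X)={3,4}: no change
So after constraint 4: D(Z) = {7,8}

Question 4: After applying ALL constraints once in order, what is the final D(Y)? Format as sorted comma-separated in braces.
Answer: {3,4,5}

Derivation:
Constraint 1 (Y + X = Z) on D(Y)={3,4,5,6,7,8} D(X)={3,4,7,8} D(Z)={3,7,8}: Y {3,4,5,6,7,8}->{3,4,5}; X {3,4,7,8}->{3,4}; Z {3,7,8}->{7,8}
Constraint 2 (X != Y) on D(X)={3,4} D(Y)={3,4,5}: no change
Constraint 3 (X < Z) on D(X)={3,4} D(Z)={7,8}: no change
Constraint 4 (Z != X) on D(Z)={7,8} D(X)={3,4}: no change
So after all 4 constraints: D(Y) = {3,4,5}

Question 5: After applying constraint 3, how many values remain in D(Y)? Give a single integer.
Answer: 3

Derivation:
Constraint 1 (Y + X = Z) on D(Y)={3,4,5,6,7,8} D(X)={3,4,7,8} D(Z)={3,7,8}: Y {3,4,5,6,7,8}->{3,4,5}; X {3,4,7,8}->{3,4}; Z {3,7,8}->{7,8}
Constraint 2 (X != Y) on D(X)={3,4} D(Y)={3,4,5}: no change
Constraint 3 (X < Z) on D(X)={3,4} D(Z)={7,8}: no change
So after constraint 3: D(Y)={3,4,5}, size = 3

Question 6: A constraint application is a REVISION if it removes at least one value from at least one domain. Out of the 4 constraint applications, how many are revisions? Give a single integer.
Answer: 1

Derivation:
Constraint 1 (Y + X = Z) on D(Y)={3,4,5,6,7,8} D(X)={3,4,7,8} D(Z)={3,7,8}: Y {3,4,5,6,7,8}->{3,4,5}; X {3,4,7,8}->{3,4}; Z {3,7,8}->{7,8} => REVISION
Constraint 2 (X != Y) on D(X)={3,4} D(Y)={3,4,5}: no change => not a revision
Constraint 3 (X < Z) on D(X)={3,4} D(Z)={7,8}: no change => not a revision
Constraint 4 (Z != X) on D(Z)={7,8} D(X)={3,4}: no change => not a revision
Total revisions = 1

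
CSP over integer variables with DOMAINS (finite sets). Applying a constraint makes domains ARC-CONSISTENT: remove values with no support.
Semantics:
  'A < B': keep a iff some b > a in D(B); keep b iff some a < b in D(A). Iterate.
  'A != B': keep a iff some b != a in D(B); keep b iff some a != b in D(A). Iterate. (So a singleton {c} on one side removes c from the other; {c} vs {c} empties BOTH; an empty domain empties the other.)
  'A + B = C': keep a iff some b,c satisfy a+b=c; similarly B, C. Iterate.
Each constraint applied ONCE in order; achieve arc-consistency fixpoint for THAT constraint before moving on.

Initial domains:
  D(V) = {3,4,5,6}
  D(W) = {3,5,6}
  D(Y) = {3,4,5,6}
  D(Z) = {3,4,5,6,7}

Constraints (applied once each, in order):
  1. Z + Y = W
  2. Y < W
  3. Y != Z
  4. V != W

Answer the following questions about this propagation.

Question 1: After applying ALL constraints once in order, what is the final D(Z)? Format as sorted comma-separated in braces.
Constraint 1 (Z + Y = W) on D(Z)={3,4,5,6,7} D(Y)={3,4,5,6} D(W)={3,5,6}: Z {3,4,5,6,7}->{3}; Y {3,4,5,6}->{3}; W {3,5,6}->{6}
Constraint 2 (Y < W) on D(Y)={3} D(W)={6}: no change
Constraint 3 (Y != Z) on D(Y)={3} D(Z)={3}: Y {3}->{}; Z {3}->{}
Constraint 4 (V != W) on D(V)={3,4,5,6} D(W)={6}: V {3,4,5,6}->{3,4,5}
So after all 4 constraints: D(Z) = {}

Answer: {}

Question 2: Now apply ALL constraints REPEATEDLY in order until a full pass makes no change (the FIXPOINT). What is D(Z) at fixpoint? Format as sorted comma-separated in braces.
pass 0 (initial): D(Z)={3,4,5,6,7}
pass 1: V {3,4,5,6}->{3,4,5}; W {3,5,6}->{6}; Y {3,4,5,6}->{}; Z {3,4,5,6,7}->{}
pass 2: V {3,4,5}->{}; W {6}->{}
pass 3: no change
Fixpoint after 3 passes: D(Z) = {}

Answer: {}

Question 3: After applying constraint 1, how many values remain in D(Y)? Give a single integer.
Answer: 1

Derivation:
Constraint 1 (Z + Y = W) on D(Z)={3,4,5,6,7} D(Y)={3,4,5,6} D(W)={3,5,6}: Z {3,4,5,6,7}->{3}; Y {3,4,5,6}->{3}; W {3,5,6}->{6}
So after constraint 1: D(Y)={3}, size = 1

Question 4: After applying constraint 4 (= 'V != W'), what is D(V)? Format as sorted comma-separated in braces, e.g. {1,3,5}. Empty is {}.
Answer: {3,4,5}

Derivation:
Constraint 1 (Z + Y = W) on D(Z)={3,4,5,6,7} D(Y)={3,4,5,6} D(W)={3,5,6}: Z {3,4,5,6,7}->{3}; Y {3,4,5,6}->{3}; W {3,5,6}->{6}
Constraint 2 (Y < W) on D(Y)={3} D(W)={6}: no change
Constraint 3 (Y != Z) on D(Y)={3} D(Z)={3}: Y {3}->{}; Z {3}->{}
Constraint 4 (V != W) on D(V)={3,4,5,6} D(W)={6}: V {3,4,5,6}->{3,4,5}
So after constraint 4: D(V) = {3,4,5}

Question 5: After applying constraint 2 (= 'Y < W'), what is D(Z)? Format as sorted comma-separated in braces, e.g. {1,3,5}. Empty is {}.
Constraint 1 (Z + Y = W) on D(Z)={3,4,5,6,7} D(Y)={3,4,5,6} D(W)={3,5,6}: Z {3,4,5,6,7}->{3}; Y {3,4,5,6}->{3}; W {3,5,6}->{6}
Constraint 2 (Y < W) on D(Y)={3} D(W)={6}: no change
So after constraint 2: D(Z) = {3}

Answer: {3}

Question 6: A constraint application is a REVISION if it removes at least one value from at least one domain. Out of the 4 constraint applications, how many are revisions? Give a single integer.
Constraint 1 (Z + Y = W) on D(Z)={3,4,5,6,7} D(Y)={3,4,5,6} D(W)={3,5,6}: Z {3,4,5,6,7}->{3}; Y {3,4,5,6}->{3}; W {3,5,6}->{6} => REVISION
Constraint 2 (Y < W) on D(Y)={3} D(W)={6}: no change => not a revision
Constraint 3 (Y != Z) on D(Y)={3} D(Z)={3}: Y {3}->{}; Z {3}->{} => REVISION
Constraint 4 (V != W) on D(V)={3,4,5,6} D(W)={6}: V {3,4,5,6}->{3,4,5} => REVISION
Total revisions = 3

Answer: 3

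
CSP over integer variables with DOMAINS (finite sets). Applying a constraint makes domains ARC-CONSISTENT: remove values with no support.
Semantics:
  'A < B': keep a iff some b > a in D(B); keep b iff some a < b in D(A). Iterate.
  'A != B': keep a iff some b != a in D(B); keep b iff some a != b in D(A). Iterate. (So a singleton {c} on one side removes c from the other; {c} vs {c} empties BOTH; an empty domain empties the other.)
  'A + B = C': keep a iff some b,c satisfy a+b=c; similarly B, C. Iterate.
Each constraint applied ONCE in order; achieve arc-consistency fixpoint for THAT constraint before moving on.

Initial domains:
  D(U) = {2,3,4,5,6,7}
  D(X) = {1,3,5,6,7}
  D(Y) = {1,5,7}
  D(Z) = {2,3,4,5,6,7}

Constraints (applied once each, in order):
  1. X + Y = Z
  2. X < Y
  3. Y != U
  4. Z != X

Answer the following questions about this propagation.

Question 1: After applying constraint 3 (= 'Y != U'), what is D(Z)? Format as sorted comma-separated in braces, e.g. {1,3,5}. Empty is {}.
Constraint 1 (X + Y = Z) on D(X)={1,3,5,6,7} D(Y)={1,5,7} D(Z)={2,3,4,5,6,7}: X {1,3,5,6,7}->{1,3,5,6}; Y {1,5,7}->{1,5}; Z {2,3,4,5,6,7}->{2,4,6,7}
Constraint 2 (X < Y) on D(X)={1,3,5,6} D(Y)={1,5}: X {1,3,5,6}->{1,3}; Y {1,5}->{5}
Constraint 3 (Y != U) on D(Y)={5} D(U)={2,3,4,5,6,7}: U {2,3,4,5,6,7}->{2,3,4,6,7}
So after constraint 3: D(Z) = {2,4,6,7}

Answer: {2,4,6,7}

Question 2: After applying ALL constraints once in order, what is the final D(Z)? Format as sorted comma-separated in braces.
Constraint 1 (X + Y = Z) on D(X)={1,3,5,6,7} D(Y)={1,5,7} D(Z)={2,3,4,5,6,7}: X {1,3,5,6,7}->{1,3,5,6}; Y {1,5,7}->{1,5}; Z {2,3,4,5,6,7}->{2,4,6,7}
Constraint 2 (X < Y) on D(X)={1,3,5,6} D(Y)={1,5}: X {1,3,5,6}->{1,3}; Y {1,5}->{5}
Constraint 3 (Y != U) on D(Y)={5} D(U)={2,3,4,5,6,7}: U {2,3,4,5,6,7}->{2,3,4,6,7}
Constraint 4 (Z != X) on D(Z)={2,4,6,7} D(X)={1,3}: no change
So after all 4 constraints: D(Z) = {2,4,6,7}

Answer: {2,4,6,7}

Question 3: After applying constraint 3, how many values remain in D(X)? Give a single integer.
Constraint 1 (X + Y = Z) on D(X)={1,3,5,6,7} D(Y)={1,5,7} D(Z)={2,3,4,5,6,7}: X {1,3,5,6,7}->{1,3,5,6}; Y {1,5,7}->{1,5}; Z {2,3,4,5,6,7}->{2,4,6,7}
Constraint 2 (X < Y) on D(X)={1,3,5,6} D(Y)={1,5}: X {1,3,5,6}->{1,3}; Y {1,5}->{5}
Constraint 3 (Y != U) on D(Y)={5} D(U)={2,3,4,5,6,7}: U {2,3,4,5,6,7}->{2,3,4,6,7}
So after constraint 3: D(X)={1,3}, size = 2

Answer: 2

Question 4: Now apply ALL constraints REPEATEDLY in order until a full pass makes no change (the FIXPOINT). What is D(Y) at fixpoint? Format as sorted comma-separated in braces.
pass 0 (initial): D(Y)={1,5,7}
pass 1: U {2,3,4,5,6,7}->{2,3,4,6,7}; X {1,3,5,6,7}->{1,3}; Y {1,5,7}->{5}; Z {2,3,4,5,6,7}->{2,4,6,7}
pass 2: X {1,3}->{1}; Z {2,4,6,7}->{6}
pass 3: no change
Fixpoint after 3 passes: D(Y) = {5}

Answer: {5}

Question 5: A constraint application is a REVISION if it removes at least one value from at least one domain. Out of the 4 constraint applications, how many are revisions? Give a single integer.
Answer: 3

Derivation:
Constraint 1 (X + Y = Z) on D(X)={1,3,5,6,7} D(Y)={1,5,7} D(Z)={2,3,4,5,6,7}: X {1,3,5,6,7}->{1,3,5,6}; Y {1,5,7}->{1,5}; Z {2,3,4,5,6,7}->{2,4,6,7} => REVISION
Constraint 2 (X < Y) on D(X)={1,3,5,6} D(Y)={1,5}: X {1,3,5,6}->{1,3}; Y {1,5}->{5} => REVISION
Constraint 3 (Y != U) on D(Y)={5} D(U)={2,3,4,5,6,7}: U {2,3,4,5,6,7}->{2,3,4,6,7} => REVISION
Constraint 4 (Z != X) on D(Z)={2,4,6,7} D(X)={1,3}: no change => not a revision
Total revisions = 3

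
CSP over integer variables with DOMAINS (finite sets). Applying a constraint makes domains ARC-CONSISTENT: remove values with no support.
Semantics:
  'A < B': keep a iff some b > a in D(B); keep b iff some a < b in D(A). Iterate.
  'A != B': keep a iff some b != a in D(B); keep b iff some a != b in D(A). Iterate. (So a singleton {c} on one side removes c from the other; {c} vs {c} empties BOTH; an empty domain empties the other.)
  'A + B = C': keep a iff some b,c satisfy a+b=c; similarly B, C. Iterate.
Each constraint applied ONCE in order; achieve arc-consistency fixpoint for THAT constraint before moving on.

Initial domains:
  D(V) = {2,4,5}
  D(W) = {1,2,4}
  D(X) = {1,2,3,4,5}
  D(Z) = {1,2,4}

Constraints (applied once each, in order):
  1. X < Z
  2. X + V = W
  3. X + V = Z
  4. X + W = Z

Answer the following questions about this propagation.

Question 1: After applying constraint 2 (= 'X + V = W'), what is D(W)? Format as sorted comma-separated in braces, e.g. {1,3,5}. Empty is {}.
Constraint 1 (X < Z) on D(X)={1,2,3,4,5} D(Z)={1,2,4}: X {1,2,3,4,5}->{1,2,3}; Z {1,2,4}->{2,4}
Constraint 2 (X + V = W) on D(X)={1,2,3} D(V)={2,4,5} D(W)={1,2,4}: X {1,2,3}->{2}; V {2,4,5}->{2}; W {1,2,4}->{4}
So after constraint 2: D(W) = {4}

Answer: {4}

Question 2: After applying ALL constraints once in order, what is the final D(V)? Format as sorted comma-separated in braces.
Constraint 1 (X < Z) on D(X)={1,2,3,4,5} D(Z)={1,2,4}: X {1,2,3,4,5}->{1,2,3}; Z {1,2,4}->{2,4}
Constraint 2 (X + V = W) on D(X)={1,2,3} D(V)={2,4,5} D(W)={1,2,4}: X {1,2,3}->{2}; V {2,4,5}->{2}; W {1,2,4}->{4}
Constraint 3 (X + V = Z) on D(X)={2} D(V)={2} D(Z)={2,4}: Z {2,4}->{4}
Constraint 4 (X + W = Z) on D(X)={2} D(W)={4} D(Z)={4}: X {2}->{}; W {4}->{}; Z {4}->{}
So after all 4 constraints: D(V) = {2}

Answer: {2}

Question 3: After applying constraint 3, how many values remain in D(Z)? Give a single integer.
Constraint 1 (X < Z) on D(X)={1,2,3,4,5} D(Z)={1,2,4}: X {1,2,3,4,5}->{1,2,3}; Z {1,2,4}->{2,4}
Constraint 2 (X + V = W) on D(X)={1,2,3} D(V)={2,4,5} D(W)={1,2,4}: X {1,2,3}->{2}; V {2,4,5}->{2}; W {1,2,4}->{4}
Constraint 3 (X + V = Z) on D(X)={2} D(V)={2} D(Z)={2,4}: Z {2,4}->{4}
So after constraint 3: D(Z)={4}, size = 1

Answer: 1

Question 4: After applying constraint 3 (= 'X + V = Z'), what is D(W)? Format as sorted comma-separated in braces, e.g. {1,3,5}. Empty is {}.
Answer: {4}

Derivation:
Constraint 1 (X < Z) on D(X)={1,2,3,4,5} D(Z)={1,2,4}: X {1,2,3,4,5}->{1,2,3}; Z {1,2,4}->{2,4}
Constraint 2 (X + V = W) on D(X)={1,2,3} D(V)={2,4,5} D(W)={1,2,4}: X {1,2,3}->{2}; V {2,4,5}->{2}; W {1,2,4}->{4}
Constraint 3 (X + V = Z) on D(X)={2} D(V)={2} D(Z)={2,4}: Z {2,4}->{4}
So after constraint 3: D(W) = {4}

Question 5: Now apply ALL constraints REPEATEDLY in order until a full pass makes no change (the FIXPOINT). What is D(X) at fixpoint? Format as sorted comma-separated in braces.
Answer: {}

Derivation:
pass 0 (initial): D(X)={1,2,3,4,5}
pass 1: V {2,4,5}->{2}; W {1,2,4}->{}; X {1,2,3,4,5}->{}; Z {1,2,4}->{}
pass 2: V {2}->{}
pass 3: no change
Fixpoint after 3 passes: D(X) = {}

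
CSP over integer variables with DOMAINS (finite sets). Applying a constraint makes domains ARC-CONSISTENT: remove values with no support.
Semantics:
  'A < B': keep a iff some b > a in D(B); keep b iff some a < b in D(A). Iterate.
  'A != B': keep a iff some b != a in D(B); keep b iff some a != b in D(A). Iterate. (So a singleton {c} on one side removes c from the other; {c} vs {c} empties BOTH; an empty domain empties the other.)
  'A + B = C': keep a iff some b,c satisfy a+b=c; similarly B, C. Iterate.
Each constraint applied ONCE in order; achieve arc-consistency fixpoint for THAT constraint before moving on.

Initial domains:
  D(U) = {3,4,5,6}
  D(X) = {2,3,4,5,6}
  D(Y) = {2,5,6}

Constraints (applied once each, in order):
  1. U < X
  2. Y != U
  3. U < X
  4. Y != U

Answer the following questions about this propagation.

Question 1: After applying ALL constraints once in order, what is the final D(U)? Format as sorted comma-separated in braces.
Constraint 1 (U < X) on D(U)={3,4,5,6} D(X)={2,3,4,5,6}: U {3,4,5,6}->{3,4,5}; X {2,3,4,5,6}->{4,5,6}
Constraint 2 (Y != U) on D(Y)={2,5,6} D(U)={3,4,5}: no change
Constraint 3 (U < X) on D(U)={3,4,5} D(X)={4,5,6}: no change
Constraint 4 (Y != U) on D(Y)={2,5,6} D(U)={3,4,5}: no change
So after all 4 constraints: D(U) = {3,4,5}

Answer: {3,4,5}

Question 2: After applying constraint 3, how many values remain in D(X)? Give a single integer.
Answer: 3

Derivation:
Constraint 1 (U < X) on D(U)={3,4,5,6} D(X)={2,3,4,5,6}: U {3,4,5,6}->{3,4,5}; X {2,3,4,5,6}->{4,5,6}
Constraint 2 (Y != U) on D(Y)={2,5,6} D(U)={3,4,5}: no change
Constraint 3 (U < X) on D(U)={3,4,5} D(X)={4,5,6}: no change
So after constraint 3: D(X)={4,5,6}, size = 3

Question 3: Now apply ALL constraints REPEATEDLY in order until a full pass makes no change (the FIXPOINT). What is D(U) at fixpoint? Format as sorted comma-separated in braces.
Answer: {3,4,5}

Derivation:
pass 0 (initial): D(U)={3,4,5,6}
pass 1: U {3,4,5,6}->{3,4,5}; X {2,3,4,5,6}->{4,5,6}
pass 2: no change
Fixpoint after 2 passes: D(U) = {3,4,5}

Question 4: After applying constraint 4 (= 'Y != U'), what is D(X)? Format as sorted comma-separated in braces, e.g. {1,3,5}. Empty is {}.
Constraint 1 (U < X) on D(U)={3,4,5,6} D(X)={2,3,4,5,6}: U {3,4,5,6}->{3,4,5}; X {2,3,4,5,6}->{4,5,6}
Constraint 2 (Y != U) on D(Y)={2,5,6} D(U)={3,4,5}: no change
Constraint 3 (U < X) on D(U)={3,4,5} D(X)={4,5,6}: no change
Constraint 4 (Y != U) on D(Y)={2,5,6} D(U)={3,4,5}: no change
So after constraint 4: D(X) = {4,5,6}

Answer: {4,5,6}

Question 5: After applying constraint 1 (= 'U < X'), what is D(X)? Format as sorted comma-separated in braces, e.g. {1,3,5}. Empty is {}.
Answer: {4,5,6}

Derivation:
Constraint 1 (U < X) on D(U)={3,4,5,6} D(X)={2,3,4,5,6}: U {3,4,5,6}->{3,4,5}; X {2,3,4,5,6}->{4,5,6}
So after constraint 1: D(X) = {4,5,6}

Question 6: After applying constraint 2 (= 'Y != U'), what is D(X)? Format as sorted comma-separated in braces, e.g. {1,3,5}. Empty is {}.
Answer: {4,5,6}

Derivation:
Constraint 1 (U < X) on D(U)={3,4,5,6} D(X)={2,3,4,5,6}: U {3,4,5,6}->{3,4,5}; X {2,3,4,5,6}->{4,5,6}
Constraint 2 (Y != U) on D(Y)={2,5,6} D(U)={3,4,5}: no change
So after constraint 2: D(X) = {4,5,6}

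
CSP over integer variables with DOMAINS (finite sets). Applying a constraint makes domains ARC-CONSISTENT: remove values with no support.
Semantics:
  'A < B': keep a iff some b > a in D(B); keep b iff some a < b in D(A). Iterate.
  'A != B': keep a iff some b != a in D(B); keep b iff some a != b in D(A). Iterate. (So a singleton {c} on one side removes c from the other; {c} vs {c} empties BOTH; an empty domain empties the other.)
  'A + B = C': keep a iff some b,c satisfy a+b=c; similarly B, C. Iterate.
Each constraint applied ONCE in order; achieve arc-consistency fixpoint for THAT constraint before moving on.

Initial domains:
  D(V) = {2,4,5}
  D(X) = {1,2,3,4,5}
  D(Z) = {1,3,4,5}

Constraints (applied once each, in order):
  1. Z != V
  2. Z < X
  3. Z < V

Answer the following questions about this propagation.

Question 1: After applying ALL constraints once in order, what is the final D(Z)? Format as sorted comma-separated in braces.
Answer: {1,3,4}

Derivation:
Constraint 1 (Z != V) on D(Z)={1,3,4,5} D(V)={2,4,5}: no change
Constraint 2 (Z < X) on D(Z)={1,3,4,5} D(X)={1,2,3,4,5}: Z {1,3,4,5}->{1,3,4}; X {1,2,3,4,5}->{2,3,4,5}
Constraint 3 (Z < V) on D(Z)={1,3,4} D(V)={2,4,5}: no change
So after all 3 constraints: D(Z) = {1,3,4}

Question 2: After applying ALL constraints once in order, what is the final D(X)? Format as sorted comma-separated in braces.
Answer: {2,3,4,5}

Derivation:
Constraint 1 (Z != V) on D(Z)={1,3,4,5} D(V)={2,4,5}: no change
Constraint 2 (Z < X) on D(Z)={1,3,4,5} D(X)={1,2,3,4,5}: Z {1,3,4,5}->{1,3,4}; X {1,2,3,4,5}->{2,3,4,5}
Constraint 3 (Z < V) on D(Z)={1,3,4} D(V)={2,4,5}: no change
So after all 3 constraints: D(X) = {2,3,4,5}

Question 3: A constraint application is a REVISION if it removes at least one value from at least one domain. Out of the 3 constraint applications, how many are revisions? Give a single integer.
Constraint 1 (Z != V) on D(Z)={1,3,4,5} D(V)={2,4,5}: no change => not a revision
Constraint 2 (Z < X) on D(Z)={1,3,4,5} D(X)={1,2,3,4,5}: Z {1,3,4,5}->{1,3,4}; X {1,2,3,4,5}->{2,3,4,5} => REVISION
Constraint 3 (Z < V) on D(Z)={1,3,4} D(V)={2,4,5}: no change => not a revision
Total revisions = 1

Answer: 1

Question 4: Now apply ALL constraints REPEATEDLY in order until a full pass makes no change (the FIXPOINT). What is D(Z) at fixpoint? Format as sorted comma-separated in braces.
Answer: {1,3,4}

Derivation:
pass 0 (initial): D(Z)={1,3,4,5}
pass 1: X {1,2,3,4,5}->{2,3,4,5}; Z {1,3,4,5}->{1,3,4}
pass 2: no change
Fixpoint after 2 passes: D(Z) = {1,3,4}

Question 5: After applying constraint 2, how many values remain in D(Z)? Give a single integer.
Answer: 3

Derivation:
Constraint 1 (Z != V) on D(Z)={1,3,4,5} D(V)={2,4,5}: no change
Constraint 2 (Z < X) on D(Z)={1,3,4,5} D(X)={1,2,3,4,5}: Z {1,3,4,5}->{1,3,4}; X {1,2,3,4,5}->{2,3,4,5}
So after constraint 2: D(Z)={1,3,4}, size = 3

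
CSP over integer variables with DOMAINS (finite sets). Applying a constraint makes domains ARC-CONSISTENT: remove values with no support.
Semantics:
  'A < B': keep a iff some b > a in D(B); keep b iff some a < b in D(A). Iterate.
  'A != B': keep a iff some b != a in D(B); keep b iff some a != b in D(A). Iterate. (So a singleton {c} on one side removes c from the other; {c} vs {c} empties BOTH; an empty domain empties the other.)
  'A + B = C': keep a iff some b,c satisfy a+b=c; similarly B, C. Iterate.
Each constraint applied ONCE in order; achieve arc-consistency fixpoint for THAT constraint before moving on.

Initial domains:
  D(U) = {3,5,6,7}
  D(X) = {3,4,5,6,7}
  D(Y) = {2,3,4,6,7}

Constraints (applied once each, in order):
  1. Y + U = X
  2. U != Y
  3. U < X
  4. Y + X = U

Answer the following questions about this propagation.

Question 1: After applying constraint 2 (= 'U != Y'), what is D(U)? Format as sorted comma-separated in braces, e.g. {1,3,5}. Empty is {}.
Constraint 1 (Y + U = X) on D(Y)={2,3,4,6,7} D(U)={3,5,6,7} D(X)={3,4,5,6,7}: Y {2,3,4,6,7}->{2,3,4}; U {3,5,6,7}->{3,5}; X {3,4,5,6,7}->{5,6,7}
Constraint 2 (U != Y) on D(U)={3,5} D(Y)={2,3,4}: no change
So after constraint 2: D(U) = {3,5}

Answer: {3,5}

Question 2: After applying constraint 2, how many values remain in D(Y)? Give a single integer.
Constraint 1 (Y + U = X) on D(Y)={2,3,4,6,7} D(U)={3,5,6,7} D(X)={3,4,5,6,7}: Y {2,3,4,6,7}->{2,3,4}; U {3,5,6,7}->{3,5}; X {3,4,5,6,7}->{5,6,7}
Constraint 2 (U != Y) on D(U)={3,5} D(Y)={2,3,4}: no change
So after constraint 2: D(Y)={2,3,4}, size = 3

Answer: 3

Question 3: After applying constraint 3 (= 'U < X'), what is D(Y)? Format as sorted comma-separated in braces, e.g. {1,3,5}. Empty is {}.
Constraint 1 (Y + U = X) on D(Y)={2,3,4,6,7} D(U)={3,5,6,7} D(X)={3,4,5,6,7}: Y {2,3,4,6,7}->{2,3,4}; U {3,5,6,7}->{3,5}; X {3,4,5,6,7}->{5,6,7}
Constraint 2 (U != Y) on D(U)={3,5} D(Y)={2,3,4}: no change
Constraint 3 (U < X) on D(U)={3,5} D(X)={5,6,7}: no change
So after constraint 3: D(Y) = {2,3,4}

Answer: {2,3,4}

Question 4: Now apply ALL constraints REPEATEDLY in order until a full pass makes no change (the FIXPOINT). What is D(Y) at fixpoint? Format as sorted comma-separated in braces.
Answer: {}

Derivation:
pass 0 (initial): D(Y)={2,3,4,6,7}
pass 1: U {3,5,6,7}->{}; X {3,4,5,6,7}->{}; Y {2,3,4,6,7}->{}
pass 2: no change
Fixpoint after 2 passes: D(Y) = {}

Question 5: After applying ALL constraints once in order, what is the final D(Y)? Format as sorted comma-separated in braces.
Constraint 1 (Y + U = X) on D(Y)={2,3,4,6,7} D(U)={3,5,6,7} D(X)={3,4,5,6,7}: Y {2,3,4,6,7}->{2,3,4}; U {3,5,6,7}->{3,5}; X {3,4,5,6,7}->{5,6,7}
Constraint 2 (U != Y) on D(U)={3,5} D(Y)={2,3,4}: no change
Constraint 3 (U < X) on D(U)={3,5} D(X)={5,6,7}: no change
Constraint 4 (Y + X = U) on D(Y)={2,3,4} D(X)={5,6,7} D(U)={3,5}: Y {2,3,4}->{}; X {5,6,7}->{}; U {3,5}->{}
So after all 4 constraints: D(Y) = {}

Answer: {}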